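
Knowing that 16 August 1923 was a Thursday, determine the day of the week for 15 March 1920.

Count forward from the earlier date (March 15, 1920) to the later (August 16, 1923):
Day-of-year of March 15, 1920: 75.
Day-of-year of August 16, 1923: 228.
1920 has 366 days, so 366 − 75 = 291 days remain in 1920.
Full years: 1921: 365; 1922: 365. Sum = 730.
Total: 291 + 730 + 228 = 1249 days.
1249 mod 7 = 3, so 3 days before Thursday is Monday.

Monday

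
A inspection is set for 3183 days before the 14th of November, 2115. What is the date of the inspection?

the 26th of February, 2107

Count 3183 days before November 14, 2115:
From February 26, 2107 to February 26, 2115: 8 years, of which 2 contain a Feb 29 — 6×365 + 2×366 = 2922 days.
February 2115: 28 − 26 = 2 days remain (2115 is not a leap year, so February has 28 days).
Then March (31), April (30), May (31), June (30), July (31), August (31), September (30), October (31): 31 + 30 + 31 + 30 + 31 + 31 + 30 + 31 = 245 days.
November 1–14, 2115: 14 days.
Residual: 261 days.
Total: 3183 days.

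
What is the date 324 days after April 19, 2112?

March 9, 2113

Count 324 days after April 19, 2112:
Day-of-year of April 19, 2112: 110.
Day-of-year of March 9, 2113: 68.
2112 has 366 days, so 366 − 110 = 256 days remain in 2112.
Total: 256 + 68 = 324 days.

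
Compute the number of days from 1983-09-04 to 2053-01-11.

25332

From September 4, 1983 to September 4, 2052: 69 years, of which 18 contain a Feb 29 — 51×365 + 18×366 = 25203 days.
(2000 is a leap year (divisible by 400).)
September 2052: 30 − 4 = 26 days remain.
Then October (31), November (30), December (31): 31 + 30 + 31 = 92 days.
January 1–11, 2053: 11 days.
Residual: 129 days.
Total: 25332 days.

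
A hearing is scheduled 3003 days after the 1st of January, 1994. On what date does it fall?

the 23rd of March, 2002

Count 3003 days after January 1, 1994:
Day-of-year of January 1, 1994: 1.
Day-of-year of March 23, 2002: 82.
1994 has 365 days, so 365 − 1 = 364 days remain in 1994.
Full years 1995–2001: 5 common + 2 leap = 5×365 + 2×366 = 2557 days.
Total: 364 + 2557 + 82 = 3003 days.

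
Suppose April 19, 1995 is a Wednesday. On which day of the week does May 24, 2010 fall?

Monday

From April 19, 1995 to April 19, 2010: 15 years, of which 4 contain a Feb 29 — 11×365 + 4×366 = 5479 days.
(2000 is a leap year (divisible by 400).)
April 2010: 30 − 19 = 11 days remain.
May 1–24, 2010: 24 days.
Residual: 35 days.
Total: 5514 days.
5514 mod 7 = 5, so 5 days after Wednesday is Monday.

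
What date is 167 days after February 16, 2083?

August 2, 2083

Count 167 days after February 16, 2083:
February 2083: 28 − 16 = 12 days remain (2083 is not a leap year, so February has 28 days).
Then March (31), April (30), May (31), June (30), July (31): 31 + 30 + 31 + 30 + 31 = 153 days.
August 1–2, 2083: 2 days.
Total: 12 + 153 + 2 = 167 days.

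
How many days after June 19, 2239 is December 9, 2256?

6383

From June 19, 2239 to June 19, 2256: 17 years, of which 5 contain a Feb 29 — 12×365 + 5×366 = 6210 days.
June 2256: 30 − 19 = 11 days remain.
Then July (31), August (31), September (30), October (31), November (30): 31 + 31 + 30 + 31 + 30 = 153 days.
December 1–9, 2256: 9 days.
Residual: 173 days.
Total: 6383 days.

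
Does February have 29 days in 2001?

No

2001 is not a leap year.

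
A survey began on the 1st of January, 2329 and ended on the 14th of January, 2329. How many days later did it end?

Within January 2329: 14 − 1 = 13 days.

13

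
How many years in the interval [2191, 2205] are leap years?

Years divisible by 4 in [2191, 2205]: 2192, 2196, 2200, 2204.
Of these, 2200 is divisible by 100 but not 400, so not leap.
Leap years: 4 − 1 = 3.

3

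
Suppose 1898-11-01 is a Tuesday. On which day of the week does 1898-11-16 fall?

Within November 1898: 16 − 1 = 15 days.
15 mod 7 = 1, so 1 day after Tuesday is Wednesday.

Wednesday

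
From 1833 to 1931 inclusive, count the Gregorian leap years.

23

Years divisible by 4: 1836, 1840, …, 1928 — 24 in all.
Of these, 1900 is divisible by 100 but not 400, so not leap.
Leap years: 24 − 1 = 23.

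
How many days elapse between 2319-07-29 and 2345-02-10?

9328

From July 29, 2319 to July 29, 2344: 25 years, of which 7 contain a Feb 29 — 18×365 + 7×366 = 9132 days.
July 2344: 31 − 29 = 2 days remain.
Then August (31), September (30), October (31), November (30), December (31), January (31): 31 + 30 + 31 + 30 + 31 + 31 = 184 days.
February 1–10, 2345: 10 days (2345 is not a leap year).
Residual: 196 days.
Total: 9328 days.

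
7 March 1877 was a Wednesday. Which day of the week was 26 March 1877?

Within March 1877: 26 − 7 = 19 days.
19 mod 7 = 5, so 5 days after Wednesday is Monday.

Monday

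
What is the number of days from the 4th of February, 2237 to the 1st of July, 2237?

February 2237: 28 − 4 = 24 days remain (2237 is not a leap year, so February has 28 days).
Then March (31), April (30), May (31), June (30): 31 + 30 + 31 + 30 = 122 days.
July 1, 2237: 1 day.
Total: 24 + 122 + 1 = 147 days.

147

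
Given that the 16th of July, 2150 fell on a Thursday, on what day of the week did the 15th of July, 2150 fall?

Wednesday

Count forward from the earlier date (July 15, 2150) to the later (July 16, 2150):
Within July 2150: 16 − 15 = 1 day.
1 mod 7 = 1, so 1 day before Thursday is Wednesday.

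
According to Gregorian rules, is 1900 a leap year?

No

1900 is not a leap year (divisible by 100 but not 400).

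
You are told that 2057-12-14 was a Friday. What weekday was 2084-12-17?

Sunday

Day-of-year of December 14, 2057: 348.
Day-of-year of December 17, 2084: 352.
2057 has 365 days, so 365 − 348 = 17 days remain in 2057.
Full years 2058–2083: 20 common + 6 leap = 20×365 + 6×366 = 9496 days.
Total: 17 + 9496 + 352 = 9865 days.
9865 mod 7 = 2, so 2 days after Friday is Sunday.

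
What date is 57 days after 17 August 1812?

13 October 1812

Count 57 days after August 17, 1812:
August 1812: 31 − 17 = 14 days remain.
Then September (30): 30 days.
October 1–13, 1812: 13 days.
Total: 14 + 30 + 13 = 57 days.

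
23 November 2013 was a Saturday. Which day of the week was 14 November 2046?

From November 23, 2013 to November 23, 2045: 32 years, of which 8 contain a Feb 29 — 24×365 + 8×366 = 11688 days.
November 2045: 30 − 23 = 7 days remain.
Then 11 full months totalling 335 days.
November 1–14, 2046: 14 days.
Residual: 356 days.
Total: 12044 days.
12044 mod 7 = 4, so 4 days after Saturday is Wednesday.

Wednesday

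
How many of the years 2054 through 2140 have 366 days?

21

Years divisible by 4: 2056, 2060, …, 2140 — 22 in all.
Of these, 2100 is divisible by 100 but not 400, so not leap.
Leap years: 22 − 1 = 21.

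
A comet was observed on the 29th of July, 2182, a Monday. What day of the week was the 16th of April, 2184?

Day-of-year of July 29, 2182: 210.
Day-of-year of April 16, 2184: 107.
2182 has 365 days, so 365 − 210 = 155 days remain in 2182.
Full years: 2183: 365. Sum = 365.
Total: 155 + 365 + 107 = 627 days.
627 mod 7 = 4, so 4 days after Monday is Friday.

Friday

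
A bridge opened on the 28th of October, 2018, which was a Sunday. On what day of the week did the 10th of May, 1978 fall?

Wednesday

Count forward from the earlier date (May 10, 1978) to the later (October 28, 2018):
Day-of-year of May 10, 1978: 130.
Day-of-year of October 28, 2018: 301.
1978 has 365 days, so 365 − 130 = 235 days remain in 1978.
Full years 1979–2017: 29 common + 10 leap = 29×365 + 10×366 = 14245 days.
Total: 235 + 14245 + 301 = 14781 days.
14781 mod 7 = 4, so 4 days before Sunday is Wednesday.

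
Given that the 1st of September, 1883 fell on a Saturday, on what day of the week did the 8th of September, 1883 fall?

Within September 1883: 8 − 1 = 7 days.
7 is a multiple of 7, so the 8th of September, 1883 falls on the same weekday: Saturday.

Saturday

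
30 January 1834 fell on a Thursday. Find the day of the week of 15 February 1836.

Monday

January 1834: 31 − 30 = 1 day remains.
Then 24 full months totalling 730 days.
February 1–15, 1836: 15 days (1836 is a leap year).
Total: 1 + 730 + 15 = 746 days.
746 mod 7 = 4, so 4 days after Thursday is Monday.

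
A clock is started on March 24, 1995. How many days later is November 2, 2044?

18121

From March 24, 1995 to March 24, 2044: 49 years, of which 13 contain a Feb 29 — 36×365 + 13×366 = 17898 days.
(2000 is a leap year (divisible by 400).)
March 2044: 31 − 24 = 7 days remain.
Then April (30), May (31), June (30), July (31), August (31), September (30), October (31): 30 + 31 + 30 + 31 + 31 + 30 + 31 = 214 days.
November 1–2, 2044: 2 days.
Residual: 223 days.
Total: 18121 days.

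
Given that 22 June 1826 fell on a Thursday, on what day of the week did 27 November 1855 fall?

Tuesday

Day-of-year of June 22, 1826: 173.
Day-of-year of November 27, 1855: 331.
1826 has 365 days, so 365 − 173 = 192 days remain in 1826.
Full years 1827–1854: 21 common + 7 leap = 21×365 + 7×366 = 10227 days.
Total: 192 + 10227 + 331 = 10750 days.
10750 mod 7 = 5, so 5 days after Thursday is Tuesday.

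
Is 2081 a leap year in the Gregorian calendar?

No

2081 is not a leap year.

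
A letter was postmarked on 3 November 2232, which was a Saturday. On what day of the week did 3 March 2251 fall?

Monday

From November 3, 2232 to November 3, 2250: 18 years, of which 4 contain a Feb 29 — 14×365 + 4×366 = 6574 days.
November 2250: 30 − 3 = 27 days remain.
Then December (31), January (31), February 2251 (28): 31 + 31 + 28 = 90 days.
March 1–3, 2251: 3 days.
Residual: 120 days.
Total: 6694 days.
6694 mod 7 = 2, so 2 days after Saturday is Monday.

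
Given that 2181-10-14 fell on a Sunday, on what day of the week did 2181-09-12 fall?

Count forward from the earlier date (September 12, 2181) to the later (October 14, 2181):
September 2181: 30 − 12 = 18 days remain.
October 1–14, 2181: 14 days.
Total: 18 + 14 = 32 days.
32 mod 7 = 4, so 4 days before Sunday is Wednesday.

Wednesday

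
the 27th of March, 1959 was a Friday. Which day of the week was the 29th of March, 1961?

March 27, 1959 → March 27, 1960: 366 days (1960 is a leap year).
March 27, 1960 → March 27, 1961: 365 days.
Within March 1961: 29 − 27 = 2 days.
Total: 733 days.
733 mod 7 = 5, so 5 days after Friday is Wednesday.

Wednesday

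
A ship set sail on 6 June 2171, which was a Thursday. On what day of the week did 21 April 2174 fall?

Day-of-year of June 6, 2171: 157.
Day-of-year of April 21, 2174: 111.
2171 has 365 days, so 365 − 157 = 208 days remain in 2171.
Full years: 2172: 366; 2173: 365. Sum = 731.
Total: 208 + 731 + 111 = 1050 days.
1050 is a multiple of 7, so 21 April 2174 falls on the same weekday: Thursday.

Thursday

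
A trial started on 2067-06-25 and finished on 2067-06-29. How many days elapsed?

Within June 2067: 29 − 25 = 4 days.

4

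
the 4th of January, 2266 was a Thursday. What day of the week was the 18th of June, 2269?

Friday

January 4, 2266 → January 4, 2267: 365 days.
January 4, 2267 → January 4, 2268: 365 days.
January 4, 2268 → January 4, 2269: 366 days (2268 is a leap year).
January 2269: 31 − 4 = 27 days remain.
Then February 2269 (28), March (31), April (30), May (31): 28 + 31 + 30 + 31 = 120 days.
June 1–18, 2269: 18 days.
Residual: 165 days.
Total: 1261 days.
1261 mod 7 = 1, so 1 day after Thursday is Friday.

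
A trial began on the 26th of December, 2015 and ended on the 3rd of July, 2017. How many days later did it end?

Day-of-year of December 26, 2015: 360.
Day-of-year of July 3, 2017: 184.
2015 has 365 days, so 365 − 360 = 5 days remain in 2015.
Full years: 2016: 366. Sum = 366.
Total: 5 + 366 + 184 = 555 days.

555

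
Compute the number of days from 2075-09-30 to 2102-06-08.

9747

From September 30, 2075 to September 30, 2101: 26 years, of which 6 contain a Feb 29 — 20×365 + 6×366 = 9496 days.
(2100 is not a leap year (divisible by 100 but not 400).)
September 2101: 30 − 30 = 0 days remain.
Then October (31), November (30), December (31), January (31), February 2102 (28), March (31), April (30), May (31): 31 + 30 + 31 + 31 + 28 + 31 + 30 + 31 = 243 days.
June 1–8, 2102: 8 days.
Residual: 251 days.
Total: 9747 days.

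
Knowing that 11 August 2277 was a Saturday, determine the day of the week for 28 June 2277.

Count forward from the earlier date (June 28, 2277) to the later (August 11, 2277):
June 2277: 30 − 28 = 2 days remain.
Then July (31): 31 days.
August 1–11, 2277: 11 days.
Total: 2 + 31 + 11 = 44 days.
44 mod 7 = 2, so 2 days before Saturday is Thursday.

Thursday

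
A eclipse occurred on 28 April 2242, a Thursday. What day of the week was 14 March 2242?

Count forward from the earlier date (March 14, 2242) to the later (April 28, 2242):
March 2242: 31 − 14 = 17 days remain.
April 1–28, 2242: 28 days.
Total: 17 + 28 = 45 days.
45 mod 7 = 3, so 3 days before Thursday is Monday.

Monday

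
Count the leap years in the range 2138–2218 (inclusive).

19

Years divisible by 4: 2140, 2144, …, 2216 — 20 in all.
Of these, 2200 is divisible by 100 but not 400, so not leap.
Leap years: 20 − 1 = 19.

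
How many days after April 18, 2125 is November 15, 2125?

April 2125: 30 − 18 = 12 days remain.
Then May (31), June (30), July (31), August (31), September (30), October (31): 31 + 30 + 31 + 31 + 30 + 31 = 184 days.
November 1–15, 2125: 15 days.
Total: 12 + 184 + 15 = 211 days.

211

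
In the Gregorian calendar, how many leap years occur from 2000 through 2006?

2

Years divisible by 4 in [2000, 2006]: 2000, 2004.
2000 is divisible by 400, so still leap.
No century exceptions apply. Count: 2.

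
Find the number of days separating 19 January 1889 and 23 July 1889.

185

January 1889: 31 − 19 = 12 days remain.
Then February 1889 (28), March (31), April (30), May (31), June (30): 28 + 31 + 30 + 31 + 30 = 150 days.
July 1–23, 1889: 23 days.
Total: 12 + 150 + 23 = 185 days.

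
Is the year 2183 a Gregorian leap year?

No

2183 is not a leap year.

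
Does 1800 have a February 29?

No

1800 is not a leap year (divisible by 100 but not 400).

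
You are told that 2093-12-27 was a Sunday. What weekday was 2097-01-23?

December 27, 2093 → December 27, 2094: 365 days.
December 27, 2094 → December 27, 2095: 365 days.
December 27, 2095 → December 27, 2096: 366 days (2096 is a leap year).
December 2096: 31 − 27 = 4 days remain.
January 1–23, 2097: 23 days.
Residual: 27 days.
Total: 1123 days.
1123 mod 7 = 3, so 3 days after Sunday is Wednesday.

Wednesday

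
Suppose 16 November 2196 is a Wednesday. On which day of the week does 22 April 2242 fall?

Day-of-year of November 16, 2196: 321.
Day-of-year of April 22, 2242: 112.
2196 has 366 days, so 366 − 321 = 45 days remain in 2196.
Full years 2197–2241: 35 common + 10 leap = 35×365 + 10×366 = 16435 days.
Total: 45 + 16435 + 112 = 16592 days.
16592 mod 7 = 2, so 2 days after Wednesday is Friday.

Friday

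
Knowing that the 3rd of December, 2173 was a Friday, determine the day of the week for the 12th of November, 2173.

Friday

Count forward from the earlier date (November 12, 2173) to the later (December 3, 2173):
November 2173: 30 − 12 = 18 days remain.
December 1–3, 2173: 3 days.
Total: 18 + 3 = 21 days.
21 is a multiple of 7, so the 12th of November, 2173 falls on the same weekday: Friday.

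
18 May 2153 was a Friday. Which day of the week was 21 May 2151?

Friday

Count forward from the earlier date (May 21, 2151) to the later (May 18, 2153):
May 21, 2151 → May 21, 2152: 366 days (2152 is a leap year).
May 2152: 31 − 21 = 10 days remain.
Then 11 full months totalling 334 days.
May 1–18, 2153: 18 days.
Residual: 362 days.
Total: 728 days.
728 is a multiple of 7, so 21 May 2151 falls on the same weekday: Friday.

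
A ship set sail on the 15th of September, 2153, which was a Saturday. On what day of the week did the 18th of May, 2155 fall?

Day-of-year of September 15, 2153: 258.
Day-of-year of May 18, 2155: 138.
2153 has 365 days, so 365 − 258 = 107 days remain in 2153.
Full years: 2154: 365. Sum = 365.
Total: 107 + 365 + 138 = 610 days.
610 mod 7 = 1, so 1 day after Saturday is Sunday.

Sunday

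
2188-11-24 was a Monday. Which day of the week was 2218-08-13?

Thursday

From November 24, 2188 to November 24, 2217: 29 years, of which 6 contain a Feb 29 — 23×365 + 6×366 = 10591 days.
(2200 is not a leap year (divisible by 100 but not 400).)
November 2217: 30 − 24 = 6 days remain.
Then December (31), January (31), February 2218 (28), March (31), April (30), May (31), June (30), July (31): 31 + 31 + 28 + 31 + 30 + 31 + 30 + 31 = 243 days.
August 1–13, 2218: 13 days.
Residual: 262 days.
Total: 10853 days.
10853 mod 7 = 3, so 3 days after Monday is Thursday.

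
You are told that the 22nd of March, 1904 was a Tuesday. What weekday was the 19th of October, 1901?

Count forward from the earlier date (October 19, 1901) to the later (March 22, 1904):
October 19, 1901 → October 19, 1902: 365 days.
October 19, 1902 → October 19, 1903: 365 days.
October 1903: 31 − 19 = 12 days remain.
Then November (30), December (31), January (31), February 1904 (29): 30 + 31 + 31 + 29 = 121 days.
March 1–22, 1904: 22 days.
Residual: 155 days.
Total: 885 days.
885 mod 7 = 3, so 3 days before Tuesday is Saturday.

Saturday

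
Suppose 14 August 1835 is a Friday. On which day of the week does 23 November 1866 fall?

Friday

Day-of-year of August 14, 1835: 226.
Day-of-year of November 23, 1866: 327.
1835 has 365 days, so 365 − 226 = 139 days remain in 1835.
Full years 1836–1865: 22 common + 8 leap = 22×365 + 8×366 = 10958 days.
Total: 139 + 10958 + 327 = 11424 days.
11424 is a multiple of 7, so 23 November 1866 falls on the same weekday: Friday.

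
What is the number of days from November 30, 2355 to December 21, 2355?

21

November 2355: 30 − 30 = 0 days remain.
December 1–21, 2355: 21 days.
Total: 0 + 21 = 21 days.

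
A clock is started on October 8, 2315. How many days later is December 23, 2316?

442

Day-of-year of October 8, 2315: 281.
Day-of-year of December 23, 2316: 358.
2315 has 365 days, so 365 − 281 = 84 days remain in 2315.
Total: 84 + 358 = 442 days.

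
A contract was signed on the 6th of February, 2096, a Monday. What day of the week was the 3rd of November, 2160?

Monday

From February 6, 2096 to February 6, 2160: 64 years, of which 15 contain a Feb 29 — 49×365 + 15×366 = 23375 days.
(2100 is not a leap year (divisible by 100 but not 400).)
February 2160: 29 − 6 = 23 days remain (2160 is a leap year, so February has 29 days).
Then March (31), April (30), May (31), June (30), July (31), August (31), September (30), October (31): 31 + 30 + 31 + 30 + 31 + 31 + 30 + 31 = 245 days.
November 1–3, 2160: 3 days.
Residual: 271 days.
Total: 23646 days.
23646 is a multiple of 7, so the 3rd of November, 2160 falls on the same weekday: Monday.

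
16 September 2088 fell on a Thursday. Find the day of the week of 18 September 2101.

Sunday

Day-of-year of September 16, 2088: 260.
Day-of-year of September 18, 2101: 261.
2088 has 366 days, so 366 − 260 = 106 days remain in 2088.
Full years 2089–2100: 10 common + 2 leap = 10×365 + 2×366 = 4382 days.
Total: 106 + 4382 + 261 = 4749 days.
4749 mod 7 = 3, so 3 days after Thursday is Sunday.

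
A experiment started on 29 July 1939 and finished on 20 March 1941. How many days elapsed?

600

July 29, 1939 → July 29, 1940: 366 days (1940 is a leap year).
July 1940: 31 − 29 = 2 days remain.
Then August (31), September (30), October (31), November (30), December (31), January (31), February 1941 (28): 31 + 30 + 31 + 30 + 31 + 31 + 28 = 212 days.
March 1–20, 1941: 20 days.
Residual: 234 days.
Total: 600 days.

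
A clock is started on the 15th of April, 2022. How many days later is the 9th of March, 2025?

April 15, 2022 → April 15, 2023: 365 days.
April 15, 2023 → April 15, 2024: 366 days (2024 is a leap year).
April 2024: 30 − 15 = 15 days remain.
Then 10 full months totalling 304 days.
March 1–9, 2025: 9 days.
Residual: 328 days.
Total: 1059 days.

1059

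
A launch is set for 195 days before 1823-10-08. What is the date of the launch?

1823-03-27

Count 195 days before October 8, 1823:
March 1823: 31 − 27 = 4 days remain.
Then April (30), May (31), June (30), July (31), August (31), September (30): 30 + 31 + 30 + 31 + 31 + 30 = 183 days.
October 1–8, 1823: 8 days.
Total: 4 + 183 + 8 = 195 days.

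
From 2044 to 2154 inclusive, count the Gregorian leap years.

Years divisible by 4: 2044, 2048, …, 2152 — 28 in all.
Of these, 2100 is divisible by 100 but not 400, so not leap.
Leap years: 28 − 1 = 27.

27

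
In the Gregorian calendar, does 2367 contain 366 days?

No

2367 is not a leap year.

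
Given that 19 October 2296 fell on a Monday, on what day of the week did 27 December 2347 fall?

From October 19, 2296 to October 19, 2347: 51 years, of which 11 contain a Feb 29 — 40×365 + 11×366 = 18626 days.
(2300 is not a leap year (divisible by 100 but not 400).)
October 2347: 31 − 19 = 12 days remain.
Then November (30): 30 days.
December 1–27, 2347: 27 days.
Residual: 69 days.
Total: 18695 days.
18695 mod 7 = 5, so 5 days after Monday is Saturday.

Saturday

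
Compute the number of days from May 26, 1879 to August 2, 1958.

From May 26, 1879 to May 26, 1958: 79 years, of which 19 contain a Feb 29 — 60×365 + 19×366 = 28854 days.
(1900 is not a leap year (divisible by 100 but not 400).)
May 1958: 31 − 26 = 5 days remain.
Then June (30), July (31): 30 + 31 = 61 days.
August 1–2, 1958: 2 days.
Residual: 68 days.
Total: 28922 days.

28922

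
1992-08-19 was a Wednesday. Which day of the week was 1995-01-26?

August 19, 1992 → August 19, 1993: 365 days.
August 19, 1993 → August 19, 1994: 365 days.
August 1994: 31 − 19 = 12 days remain.
Then September (30), October (31), November (30), December (31): 30 + 31 + 30 + 31 = 122 days.
January 1–26, 1995: 26 days.
Residual: 160 days.
Total: 890 days.
890 mod 7 = 1, so 1 day after Wednesday is Thursday.

Thursday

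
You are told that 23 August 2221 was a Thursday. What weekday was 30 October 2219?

Saturday

Count forward from the earlier date (October 30, 2219) to the later (August 23, 2221):
Day-of-year of October 30, 2219: 303.
Day-of-year of August 23, 2221: 235.
2219 has 365 days, so 365 − 303 = 62 days remain in 2219.
Full years: 2220: 366. Sum = 366.
Total: 62 + 366 + 235 = 663 days.
663 mod 7 = 5, so 5 days before Thursday is Saturday.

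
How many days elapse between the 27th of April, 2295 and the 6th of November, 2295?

193

April 2295: 30 − 27 = 3 days remain.
Then May (31), June (30), July (31), August (31), September (30), October (31): 31 + 30 + 31 + 31 + 30 + 31 = 184 days.
November 1–6, 2295: 6 days.
Total: 3 + 184 + 6 = 193 days.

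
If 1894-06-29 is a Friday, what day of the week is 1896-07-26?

June 1894: 30 − 29 = 1 day remains.
Then 24 full months totalling 731 days.
July 1–26, 1896: 26 days.
Total: 1 + 731 + 26 = 758 days.
758 mod 7 = 2, so 2 days after Friday is Sunday.

Sunday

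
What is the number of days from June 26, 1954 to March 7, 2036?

Day-of-year of June 26, 1954: 177.
Day-of-year of March 7, 2036: 67.
1954 has 365 days, so 365 − 177 = 188 days remain in 1954.
Full years 1955–2035: 61 common + 20 leap = 61×365 + 20×366 = 29585 days.
Total: 188 + 29585 + 67 = 29840 days.

29840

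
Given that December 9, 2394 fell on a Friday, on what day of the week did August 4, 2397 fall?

Monday

December 9, 2394 → December 9, 2395: 365 days.
December 9, 2395 → December 9, 2396: 366 days (2396 is a leap year).
December 2396: 31 − 9 = 22 days remain.
Then January (31), February 2397 (28), March (31), April (30), May (31), June (30), July (31): 31 + 28 + 31 + 30 + 31 + 30 + 31 = 212 days.
August 1–4, 2397: 4 days.
Residual: 238 days.
Total: 969 days.
969 mod 7 = 3, so 3 days after Friday is Monday.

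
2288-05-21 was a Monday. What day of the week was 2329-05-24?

From May 21, 2288 to May 21, 2329: 41 years, of which 9 contain a Feb 29 — 32×365 + 9×366 = 14974 days.
(2300 is not a leap year (divisible by 100 but not 400).)
Within May 2329: 24 − 21 = 3 days.
Total: 14977 days.
14977 mod 7 = 4, so 4 days after Monday is Friday.

Friday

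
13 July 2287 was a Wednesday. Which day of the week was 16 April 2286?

Count forward from the earlier date (April 16, 2286) to the later (July 13, 2287):
April 16, 2286 → April 16, 2287: 365 days.
April 2287: 30 − 16 = 14 days remain.
Then May (31), June (30): 31 + 30 = 61 days.
July 1–13, 2287: 13 days.
Residual: 88 days.
Total: 453 days.
453 mod 7 = 5, so 5 days before Wednesday is Friday.

Friday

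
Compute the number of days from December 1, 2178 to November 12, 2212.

12399

Day-of-year of December 1, 2178: 335.
Day-of-year of November 12, 2212: 317.
2178 has 365 days, so 365 − 335 = 30 days remain in 2178.
Full years 2179–2211: 26 common + 7 leap = 26×365 + 7×366 = 12052 days.
Total: 30 + 12052 + 317 = 12399 days.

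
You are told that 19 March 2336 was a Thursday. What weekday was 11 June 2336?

March 2336: 31 − 19 = 12 days remain.
Then April (30), May (31): 30 + 31 = 61 days.
June 1–11, 2336: 11 days.
Total: 12 + 61 + 11 = 84 days.
84 is a multiple of 7, so 11 June 2336 falls on the same weekday: Thursday.

Thursday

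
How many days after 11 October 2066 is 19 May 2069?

951

October 11, 2066 → October 11, 2067: 365 days.
October 11, 2067 → October 11, 2068: 366 days (2068 is a leap year).
October 2068: 31 − 11 = 20 days remain.
Then November (30), December (31), January (31), February 2069 (28), March (31), April (30): 30 + 31 + 31 + 28 + 31 + 30 = 181 days.
May 1–19, 2069: 19 days.
Residual: 220 days.
Total: 951 days.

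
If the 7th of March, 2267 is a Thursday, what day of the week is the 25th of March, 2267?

Monday

Within March 2267: 25 − 7 = 18 days.
18 mod 7 = 4, so 4 days after Thursday is Monday.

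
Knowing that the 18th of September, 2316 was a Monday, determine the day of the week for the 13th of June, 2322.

Day-of-year of September 18, 2316: 262.
Day-of-year of June 13, 2322: 164.
2316 has 366 days, so 366 − 262 = 104 days remain in 2316.
Full years: 2317: 365; 2318: 365; 2319: 365; 2320: 366; 2321: 365. Sum = 1826.
Total: 104 + 1826 + 164 = 2094 days.
2094 mod 7 = 1, so 1 day after Monday is Tuesday.

Tuesday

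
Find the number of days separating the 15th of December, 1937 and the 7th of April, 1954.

5957

From December 15, 1937 to December 15, 1953: 16 years, of which 4 contain a Feb 29 — 12×365 + 4×366 = 5844 days.
December 1953: 31 − 15 = 16 days remain.
Then January (31), February 1954 (28), March (31): 31 + 28 + 31 = 90 days.
April 1–7, 1954: 7 days.
Residual: 113 days.
Total: 5957 days.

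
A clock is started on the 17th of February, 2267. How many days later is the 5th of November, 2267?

261

February 2267: 28 − 17 = 11 days remain (2267 is not a leap year, so February has 28 days).
Then March (31), April (30), May (31), June (30), July (31), August (31), September (30), October (31): 31 + 30 + 31 + 30 + 31 + 31 + 30 + 31 = 245 days.
November 1–5, 2267: 5 days.
Total: 11 + 245 + 5 = 261 days.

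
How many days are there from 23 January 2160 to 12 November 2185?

9425

Day-of-year of January 23, 2160: 23.
Day-of-year of November 12, 2185: 316.
2160 has 366 days, so 366 − 23 = 343 days remain in 2160.
Full years 2161–2184: 18 common + 6 leap = 18×365 + 6×366 = 8766 days.
Total: 343 + 8766 + 316 = 9425 days.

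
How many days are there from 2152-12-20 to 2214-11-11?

From December 20, 2152 to December 20, 2213: 61 years, of which 14 contain a Feb 29 — 47×365 + 14×366 = 22279 days.
(2200 is not a leap year (divisible by 100 but not 400).)
December 2213: 31 − 20 = 11 days remain.
Then 10 full months totalling 304 days.
November 1–11, 2214: 11 days.
Residual: 326 days.
Total: 22605 days.

22605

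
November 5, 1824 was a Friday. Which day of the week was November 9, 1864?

Day-of-year of November 5, 1824: 310.
Day-of-year of November 9, 1864: 314.
1824 has 366 days, so 366 − 310 = 56 days remain in 1824.
Full years 1825–1863: 30 common + 9 leap = 30×365 + 9×366 = 14244 days.
Total: 56 + 14244 + 314 = 14614 days.
14614 mod 7 = 5, so 5 days after Friday is Wednesday.

Wednesday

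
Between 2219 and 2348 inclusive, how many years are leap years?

32

Years divisible by 4: 2220, 2224, …, 2348 — 33 in all.
Of these, 2300 is divisible by 100 but not 400, so not leap.
Leap years: 33 − 1 = 32.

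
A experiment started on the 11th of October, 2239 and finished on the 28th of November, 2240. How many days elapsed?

414

October 2239: 31 − 11 = 20 days remain.
Then 12 full months totalling 366 days.
November 1–28, 2240: 28 days.
Total: 20 + 366 + 28 = 414 days.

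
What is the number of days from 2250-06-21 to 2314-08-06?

23421

From June 21, 2250 to June 21, 2314: 64 years, of which 15 contain a Feb 29 — 49×365 + 15×366 = 23375 days.
(2300 is not a leap year (divisible by 100 but not 400).)
June 2314: 30 − 21 = 9 days remain.
Then July (31): 31 days.
August 1–6, 2314: 6 days.
Residual: 46 days.
Total: 23421 days.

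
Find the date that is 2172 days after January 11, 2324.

December 22, 2329

Count 2172 days after January 11, 2324:
January 11, 2324 → January 11, 2325: 366 days (2324 is a leap year).
January 11, 2325 → January 11, 2326: 365 days.
January 11, 2326 → January 11, 2327: 365 days.
January 11, 2327 → January 11, 2328: 365 days.
January 11, 2328 → January 11, 2329: 366 days (2328 is a leap year).
January 2329: 31 − 11 = 20 days remain.
Then 10 full months totalling 303 days.
December 1–22, 2329: 22 days.
Residual: 345 days.
Total: 2172 days.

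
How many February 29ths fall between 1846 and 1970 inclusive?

30

Years divisible by 4: 1848, 1852, …, 1968 — 31 in all.
Of these, 1900 is divisible by 100 but not 400, so not leap.
Leap years: 31 − 1 = 30.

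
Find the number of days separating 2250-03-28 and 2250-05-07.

40

March 2250: 31 − 28 = 3 days remain.
Then April (30): 30 days.
May 1–7, 2250: 7 days.
Total: 3 + 30 + 7 = 40 days.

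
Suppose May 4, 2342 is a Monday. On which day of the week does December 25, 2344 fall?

Monday

May 2342: 31 − 4 = 27 days remain.
Then 30 full months totalling 914 days.
December 1–25, 2344: 25 days.
Total: 27 + 914 + 25 = 966 days.
966 is a multiple of 7, so December 25, 2344 falls on the same weekday: Monday.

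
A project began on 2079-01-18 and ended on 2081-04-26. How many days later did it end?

829

January 18, 2079 → January 18, 2080: 365 days.
January 18, 2080 → January 18, 2081: 366 days (2080 is a leap year).
January 2081: 31 − 18 = 13 days remain.
Then February 2081 (28), March (31): 28 + 31 = 59 days.
April 1–26, 2081: 26 days.
Residual: 98 days.
Total: 829 days.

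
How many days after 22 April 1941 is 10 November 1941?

202

April 1941: 30 − 22 = 8 days remain.
Then May (31), June (30), July (31), August (31), September (30), October (31): 31 + 30 + 31 + 31 + 30 + 31 = 184 days.
November 1–10, 1941: 10 days.
Total: 8 + 184 + 10 = 202 days.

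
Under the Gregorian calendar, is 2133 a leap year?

No

2133 is not a leap year.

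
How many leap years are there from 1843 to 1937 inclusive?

Years divisible by 4: 1844, 1848, …, 1936 — 24 in all.
Of these, 1900 is divisible by 100 but not 400, so not leap.
Leap years: 24 − 1 = 23.

23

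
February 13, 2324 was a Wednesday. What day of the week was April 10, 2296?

Friday

Count forward from the earlier date (April 10, 2296) to the later (February 13, 2324):
From April 10, 2296 to April 10, 2323: 27 years, of which 5 contain a Feb 29 — 22×365 + 5×366 = 9860 days.
(2300 is not a leap year (divisible by 100 but not 400).)
April 2323: 30 − 10 = 20 days remain.
Then 9 full months totalling 276 days.
February 1–13, 2324: 13 days (2324 is a leap year).
Residual: 309 days.
Total: 10169 days.
10169 mod 7 = 5, so 5 days before Wednesday is Friday.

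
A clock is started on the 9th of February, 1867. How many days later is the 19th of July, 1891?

From February 9, 1867 to February 9, 1891: 24 years, of which 6 contain a Feb 29 — 18×365 + 6×366 = 8766 days.
February 1891: 28 − 9 = 19 days remain (1891 is not a leap year, so February has 28 days).
Then March (31), April (30), May (31), June (30): 31 + 30 + 31 + 30 = 122 days.
July 1–19, 1891: 19 days.
Residual: 160 days.
Total: 8926 days.

8926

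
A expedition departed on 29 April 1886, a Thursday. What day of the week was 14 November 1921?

Monday

From April 29, 1886 to April 29, 1921: 35 years, of which 8 contain a Feb 29 — 27×365 + 8×366 = 12783 days.
(1900 is not a leap year (divisible by 100 but not 400).)
April 1921: 30 − 29 = 1 day remains.
Then May (31), June (30), July (31), August (31), September (30), October (31): 31 + 30 + 31 + 31 + 30 + 31 = 184 days.
November 1–14, 1921: 14 days.
Residual: 199 days.
Total: 12982 days.
12982 mod 7 = 4, so 4 days after Thursday is Monday.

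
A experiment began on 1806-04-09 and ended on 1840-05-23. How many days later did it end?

From April 9, 1806 to April 9, 1840: 34 years, of which 9 contain a Feb 29 — 25×365 + 9×366 = 12419 days.
April 1840: 30 − 9 = 21 days remain.
May 1–23, 1840: 23 days.
Residual: 44 days.
Total: 12463 days.

12463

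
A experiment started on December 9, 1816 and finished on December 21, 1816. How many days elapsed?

Within December 1816: 21 − 9 = 12 days.

12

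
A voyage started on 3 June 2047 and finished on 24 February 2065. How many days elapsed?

6476

From June 3, 2047 to June 3, 2064: 17 years, of which 5 contain a Feb 29 — 12×365 + 5×366 = 6210 days.
June 2064: 30 − 3 = 27 days remain.
Then July (31), August (31), September (30), October (31), November (30), December (31), January (31): 31 + 31 + 30 + 31 + 30 + 31 + 31 = 215 days.
February 1–24, 2065: 24 days (2065 is not a leap year).
Residual: 266 days.
Total: 6476 days.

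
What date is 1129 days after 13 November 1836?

17 December 1839

Count 1129 days after November 13, 1836:
Day-of-year of November 13, 1836: 318.
Day-of-year of December 17, 1839: 351.
1836 has 366 days, so 366 − 318 = 48 days remain in 1836.
Full years: 1837: 365; 1838: 365. Sum = 730.
Total: 48 + 730 + 351 = 1129 days.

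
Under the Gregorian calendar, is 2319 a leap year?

2319 is not a leap year.

No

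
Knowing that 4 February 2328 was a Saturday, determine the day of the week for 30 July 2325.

Thursday

Count forward from the earlier date (July 30, 2325) to the later (February 4, 2328):
July 30, 2325 → July 30, 2326: 365 days.
July 30, 2326 → July 30, 2327: 365 days.
July 2327: 31 − 30 = 1 day remains.
Then August (31), September (30), October (31), November (30), December (31), January (31): 31 + 30 + 31 + 30 + 31 + 31 = 184 days.
February 1–4, 2328: 4 days (2328 is a leap year).
Residual: 189 days.
Total: 919 days.
919 mod 7 = 2, so 2 days before Saturday is Thursday.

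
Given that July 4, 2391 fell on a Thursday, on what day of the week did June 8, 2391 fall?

Saturday

Count forward from the earlier date (June 8, 2391) to the later (July 4, 2391):
June 2391: 30 − 8 = 22 days remain.
July 1–4, 2391: 4 days.
Total: 22 + 4 = 26 days.
26 mod 7 = 5, so 5 days before Thursday is Saturday.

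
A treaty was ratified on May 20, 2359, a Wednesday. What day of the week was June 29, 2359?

Monday

May 2359: 31 − 20 = 11 days remain.
June 1–29, 2359: 29 days.
Total: 11 + 29 = 40 days.
40 mod 7 = 5, so 5 days after Wednesday is Monday.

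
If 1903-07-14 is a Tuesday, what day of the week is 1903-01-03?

Count forward from the earlier date (January 3, 1903) to the later (July 14, 1903):
January 1903: 31 − 3 = 28 days remain.
Then February 1903 (28), March (31), April (30), May (31), June (30): 28 + 31 + 30 + 31 + 30 = 150 days.
July 1–14, 1903: 14 days.
Total: 28 + 150 + 14 = 192 days.
192 mod 7 = 3, so 3 days before Tuesday is Saturday.

Saturday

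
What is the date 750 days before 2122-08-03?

2120-07-14

Count 750 days before August 3, 2122:
July 14, 2120 → July 14, 2121: 365 days.
July 14, 2121 → July 14, 2122: 365 days.
July 2122: 31 − 14 = 17 days remain.
August 1–3, 2122: 3 days.
Residual: 20 days.
Total: 750 days.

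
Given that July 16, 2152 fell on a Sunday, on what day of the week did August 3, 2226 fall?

Thursday

From July 16, 2152 to July 16, 2226: 74 years, of which 17 contain a Feb 29 — 57×365 + 17×366 = 27027 days.
(2200 is not a leap year (divisible by 100 but not 400).)
July 2226: 31 − 16 = 15 days remain.
August 1–3, 2226: 3 days.
Residual: 18 days.
Total: 27045 days.
27045 mod 7 = 4, so 4 days after Sunday is Thursday.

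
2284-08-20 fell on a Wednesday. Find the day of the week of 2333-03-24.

From August 20, 2284 to August 20, 2332: 48 years, of which 11 contain a Feb 29 — 37×365 + 11×366 = 17531 days.
(2300 is not a leap year (divisible by 100 but not 400).)
August 2332: 31 − 20 = 11 days remain.
Then September (30), October (31), November (30), December (31), January (31), February 2333 (28): 30 + 31 + 30 + 31 + 31 + 28 = 181 days.
March 1–24, 2333: 24 days.
Residual: 216 days.
Total: 17747 days.
17747 mod 7 = 2, so 2 days after Wednesday is Friday.

Friday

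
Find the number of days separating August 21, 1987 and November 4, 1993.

2267

Day-of-year of August 21, 1987: 233.
Day-of-year of November 4, 1993: 308.
1987 has 365 days, so 365 − 233 = 132 days remain in 1987.
Full years: 1988: 366; 1989: 365; 1990: 365; 1991: 365; 1992: 366. Sum = 1827.
Total: 132 + 1827 + 308 = 2267 days.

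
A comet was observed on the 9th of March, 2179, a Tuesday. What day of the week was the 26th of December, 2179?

March 2179: 31 − 9 = 22 days remain.
Then April (30), May (31), June (30), July (31), August (31), September (30), October (31), November (30): 30 + 31 + 30 + 31 + 31 + 30 + 31 + 30 = 244 days.
December 1–26, 2179: 26 days.
Total: 22 + 244 + 26 = 292 days.
292 mod 7 = 5, so 5 days after Tuesday is Sunday.

Sunday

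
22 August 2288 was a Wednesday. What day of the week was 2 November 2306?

Day-of-year of August 22, 2288: 235.
Day-of-year of November 2, 2306: 306.
2288 has 366 days, so 366 − 235 = 131 days remain in 2288.
Full years 2289–2305: 14 common + 3 leap = 14×365 + 3×366 = 6208 days.
Total: 131 + 6208 + 306 = 6645 days.
6645 mod 7 = 2, so 2 days after Wednesday is Friday.

Friday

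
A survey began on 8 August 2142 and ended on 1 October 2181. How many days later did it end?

14299

From August 8, 2142 to August 8, 2181: 39 years, of which 10 contain a Feb 29 — 29×365 + 10×366 = 14245 days.
August 2181: 31 − 8 = 23 days remain.
Then September (30): 30 days.
October 1, 2181: 1 day.
Residual: 54 days.
Total: 14299 days.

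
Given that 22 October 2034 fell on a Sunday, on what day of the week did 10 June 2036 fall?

Tuesday

October 2034: 31 − 22 = 9 days remain.
Then 19 full months totalling 578 days.
June 1–10, 2036: 10 days.
Total: 9 + 578 + 10 = 597 days.
597 mod 7 = 2, so 2 days after Sunday is Tuesday.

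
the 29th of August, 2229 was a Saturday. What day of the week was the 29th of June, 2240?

Day-of-year of August 29, 2229: 241.
Day-of-year of June 29, 2240: 181.
2229 has 365 days, so 365 − 241 = 124 days remain in 2229.
Full years 2230–2239: 8 common + 2 leap = 8×365 + 2×366 = 3652 days.
Total: 124 + 3652 + 181 = 3957 days.
3957 mod 7 = 2, so 2 days after Saturday is Monday.

Monday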